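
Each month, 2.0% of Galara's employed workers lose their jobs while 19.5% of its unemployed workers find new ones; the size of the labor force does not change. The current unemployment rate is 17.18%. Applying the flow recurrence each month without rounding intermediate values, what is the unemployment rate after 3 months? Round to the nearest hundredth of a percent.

With a fixed labor force, u_{t+1} = u_t + s·(1−u_t) − f·u_t = u_t·(1−s−f) + s.
Here 1−s−f = 0.785 and s = 0.020.
u_1 = 0.171800 × 0.785 + 0.020 = 0.154863.
u_2 = 0.154863 × 0.785 + 0.020 = 0.141567.
u_3 = 0.141567 × 0.785 + 0.020 = 0.131130.

Unemployment rate after three months ≈ 13.11%.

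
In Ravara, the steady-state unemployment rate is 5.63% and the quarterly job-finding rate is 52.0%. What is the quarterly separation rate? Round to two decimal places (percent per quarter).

Separation rate ≈ 3.10% per quarter.

From u* = s/(s+f): s = u·f/(1−u).
s = 0.0563 × 52.0 / (1 − 0.0563) = 2.9276 / 0.9437 ≈ 3.10% per quarter.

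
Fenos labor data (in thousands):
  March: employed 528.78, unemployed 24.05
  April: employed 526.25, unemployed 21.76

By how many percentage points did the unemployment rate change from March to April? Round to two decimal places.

The unemployment rate changed by −0.38 percentage points.

March: labor force = 528.78 + 24.05 = 552.83; u = 24.05/552.83 = 4.35%.
April: labor force = 526.25 + 21.76 = 548.01; u = 21.76/548.01 = 3.97%.
Change = 3.97% − 4.35% = −0.38 pp.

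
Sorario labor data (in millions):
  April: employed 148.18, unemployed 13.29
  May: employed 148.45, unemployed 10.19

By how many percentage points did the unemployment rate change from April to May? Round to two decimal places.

The unemployment rate changed by −1.81 percentage points.

April: labor force = 148.18 + 13.29 = 161.47; u = 13.29/161.47 = 8.23%.
May: labor force = 148.45 + 10.19 = 158.64; u = 10.19/158.64 = 6.42%.
Change = 6.42% − 8.23% = −1.81 pp.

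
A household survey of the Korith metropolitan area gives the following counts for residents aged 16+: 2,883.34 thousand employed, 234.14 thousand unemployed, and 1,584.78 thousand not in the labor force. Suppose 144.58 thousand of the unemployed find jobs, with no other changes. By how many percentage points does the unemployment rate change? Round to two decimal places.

The unemployment rate changes by −4.64 percentage points.

Initially, labor force = 2,883.34 + 234.14 = 3,117.48 thousand, so u = 234.14/3,117.48 = 7.51%.
After the change, unemployed falls and employed rises by 144.58; labor force unchanged → E = 3,027.92, U = 89.56, labor force = 3,117.48 thousand.
New unemployment rate = 89.56 / 3,117.48 = 2.87%.
Change = 2.87% − 7.51% = −4.64 percentage points.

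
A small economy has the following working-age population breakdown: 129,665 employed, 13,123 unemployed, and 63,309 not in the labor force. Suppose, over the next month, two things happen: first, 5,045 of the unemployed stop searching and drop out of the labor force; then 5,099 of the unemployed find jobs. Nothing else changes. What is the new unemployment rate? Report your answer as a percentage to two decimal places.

New unemployment rate ≈ 2.16%.

Initially, labor force = 129,665 + 13,123 = 142,788, so u = 13,123/142,788 = 9.19%.
After the first change, unemployed and labor force both fall by 5,045 → E = 129,665, U = 8,078, labor force = 137,743.
After the second change, unemployed falls and employed rises by 5,099; labor force unchanged → E = 134,764, U = 2,979, labor force = 137,743.
New unemployment rate = 2,979 / 137,743 = 2.16%.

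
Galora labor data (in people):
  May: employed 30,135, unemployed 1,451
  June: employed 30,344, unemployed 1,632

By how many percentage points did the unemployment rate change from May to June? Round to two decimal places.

May: labor force = 30,135 + 1,451 = 31,586; u = 1,451/31,586 = 4.59%.
June: labor force = 30,344 + 1,632 = 31,976; u = 1,632/31,976 = 5.10%.
Change = 5.10% − 4.59% = +0.51 pp.

The unemployment rate changed by +0.51 percentage points.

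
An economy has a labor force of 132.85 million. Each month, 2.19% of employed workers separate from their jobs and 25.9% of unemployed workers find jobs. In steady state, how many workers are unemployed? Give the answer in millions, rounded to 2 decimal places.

Steady-state unemployment rate u* = s/(s+f) = 2.19/(2.19+25.9) = 0.077964.
Unemployed = u* × labor force = 0.077964 × 132.85 ≈ 10.36 million.

About 10.36 million are unemployed in steady state.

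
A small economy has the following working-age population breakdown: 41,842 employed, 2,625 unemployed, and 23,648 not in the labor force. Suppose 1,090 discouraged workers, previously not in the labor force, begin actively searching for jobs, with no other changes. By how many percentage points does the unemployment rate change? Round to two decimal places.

Initially, labor force = 41,842 + 2,625 = 44,467, so u = 2,625/44,467 = 5.90%.
After the change, unemployed and labor force both rise by 1,090 → E = 41,842, U = 3,715, labor force = 45,557.
New unemployment rate = 3,715 / 45,557 = 8.15%.
Change = 8.15% − 5.90% = +2.25 percentage points.

The unemployment rate changes by +2.25 percentage points.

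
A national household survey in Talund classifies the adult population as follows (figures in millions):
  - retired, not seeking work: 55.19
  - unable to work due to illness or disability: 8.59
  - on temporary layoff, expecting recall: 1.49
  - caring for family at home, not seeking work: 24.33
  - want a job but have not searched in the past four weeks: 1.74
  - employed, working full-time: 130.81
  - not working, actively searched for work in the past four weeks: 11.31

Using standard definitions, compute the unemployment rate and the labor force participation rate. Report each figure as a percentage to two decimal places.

Unemployment rate ≈ 8.91%; labor force participation rate ≈ 61.51%.

Employed = 130.81 million.
Unemployed = 1.49 + 11.31 = 12.80 million (jobless and actively searching, or on temporary layoff).
Labor force = 130.81 + 12.80 = 143.61 million.
Not in labor force = 55.19 + 8.59 + 24.33 + 1.74 = 89.85 million (those not working and not actively searching are outside the labor force — including those who want a job but have given up searching).
Civilian working-age population = 143.61 + 89.85 = 233.46 million.
Unemployment rate = 12.80 / 143.61 = 8.91%.
Labor force participation rate = 143.61 / 233.46 = 61.51%.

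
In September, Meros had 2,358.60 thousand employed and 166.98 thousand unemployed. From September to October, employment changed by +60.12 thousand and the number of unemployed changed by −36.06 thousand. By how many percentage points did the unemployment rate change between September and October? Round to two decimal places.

The unemployment rate changed by −1.48 percentage points.

September: labor force = 2,358.60 + 166.98 = 2,525.58; u = 166.98/2,525.58 = 6.61%.
October: labor force = 2,418.72 + 130.92 = 2,549.64; u = 130.92/2,549.64 = 5.13%.
Change = 5.13% − 6.61% = −1.48 pp.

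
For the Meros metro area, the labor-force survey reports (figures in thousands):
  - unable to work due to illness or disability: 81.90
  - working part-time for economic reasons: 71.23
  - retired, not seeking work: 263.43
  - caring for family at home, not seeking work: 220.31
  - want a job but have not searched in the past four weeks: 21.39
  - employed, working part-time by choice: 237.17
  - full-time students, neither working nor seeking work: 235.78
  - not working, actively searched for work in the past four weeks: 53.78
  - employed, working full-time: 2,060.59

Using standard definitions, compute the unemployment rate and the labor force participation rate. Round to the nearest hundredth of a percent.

Unemployment rate ≈ 2.22%; labor force participation rate ≈ 74.65%.

Employed = 71.23 + 237.17 + 2,060.59 = 2,368.99 thousand (anyone who worked, including part-time for economic reasons, counts as employed).
Unemployed = 53.78 thousand.
Labor force = 2,368.99 + 53.78 = 2,422.77 thousand.
Not in labor force = 81.90 + 263.43 + 220.31 + 21.39 + 235.78 = 822.81 thousand (those not working and not actively searching are outside the labor force — including those who want a job but have given up searching).
Civilian working-age population = 2,422.77 + 822.81 = 3,245.58 thousand.
Unemployment rate = 53.78 / 2,422.77 = 2.22%.
Labor force participation rate = 2,422.77 / 3,245.58 = 74.65%.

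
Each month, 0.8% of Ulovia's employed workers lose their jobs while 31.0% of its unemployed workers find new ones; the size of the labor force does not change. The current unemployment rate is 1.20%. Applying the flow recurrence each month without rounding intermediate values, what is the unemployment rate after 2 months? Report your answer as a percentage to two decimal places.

Unemployment rate after two months ≈ 1.90%.

With a fixed labor force, u_{t+1} = u_t + s·(1−u_t) − f·u_t = u_t·(1−s−f) + s.
Here 1−s−f = 0.682 and s = 0.008.
u_1 = 0.012000 × 0.682 + 0.008 = 0.016184.
u_2 = 0.016184 × 0.682 + 0.008 = 0.019037.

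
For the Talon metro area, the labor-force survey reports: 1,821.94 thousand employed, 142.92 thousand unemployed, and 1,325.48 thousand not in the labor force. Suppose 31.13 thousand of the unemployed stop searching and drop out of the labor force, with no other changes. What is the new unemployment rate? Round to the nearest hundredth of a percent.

Initially, labor force = 1,821.94 + 142.92 = 1,964.86 thousand, so u = 142.92/1,964.86 = 7.27%.
After the change, unemployed and labor force both fall by 31.13 → E = 1,821.94, U = 111.79, labor force = 1,933.73 thousand.
New unemployment rate = 111.79 / 1,933.73 = 5.78%.

New unemployment rate ≈ 5.78%.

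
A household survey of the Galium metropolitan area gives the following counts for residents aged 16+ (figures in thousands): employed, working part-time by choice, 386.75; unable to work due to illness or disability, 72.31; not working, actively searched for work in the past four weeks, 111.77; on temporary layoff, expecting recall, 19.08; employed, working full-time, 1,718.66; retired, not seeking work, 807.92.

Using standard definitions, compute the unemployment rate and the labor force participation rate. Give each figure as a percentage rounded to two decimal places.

Employed = 386.75 + 1,718.66 = 2,105.41 thousand.
Unemployed = 111.77 + 19.08 = 130.85 thousand (jobless and actively searching, or on temporary layoff).
Labor force = 2,105.41 + 130.85 = 2,236.26 thousand.
Not in labor force = 72.31 + 807.92 = 880.23 thousand (those not working and not actively searching are outside the labor force).
Civilian working-age population = 2,236.26 + 880.23 = 3,116.49 thousand.
Unemployment rate = 130.85 / 2,236.26 = 5.85%.
Labor force participation rate = 2,236.26 / 3,116.49 = 71.76%.

Unemployment rate ≈ 5.85%; labor force participation rate ≈ 71.76%.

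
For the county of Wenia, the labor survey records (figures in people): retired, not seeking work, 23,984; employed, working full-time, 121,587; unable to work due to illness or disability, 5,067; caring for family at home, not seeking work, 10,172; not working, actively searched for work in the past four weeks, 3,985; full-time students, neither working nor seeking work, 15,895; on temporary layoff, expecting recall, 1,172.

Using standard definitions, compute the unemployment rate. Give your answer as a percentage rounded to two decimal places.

Unemployment rate ≈ 4.07%.

Employed = 121,587.
Unemployed = 3,985 + 1,172 = 5,157 (jobless and actively searching, or on temporary layoff).
Labor force = 121,587 + 5,157 = 126,744.
Unemployment rate = 5,157 / 126,744 = 4.07%.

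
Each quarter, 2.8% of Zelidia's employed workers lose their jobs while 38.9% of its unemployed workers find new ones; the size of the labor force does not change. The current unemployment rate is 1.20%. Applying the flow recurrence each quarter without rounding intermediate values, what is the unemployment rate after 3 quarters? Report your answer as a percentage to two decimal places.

With a fixed labor force, u_{t+1} = u_t + s·(1−u_t) − f·u_t = u_t·(1−s−f) + s.
Here 1−s−f = 0.583 and s = 0.028.
u_1 = 0.012000 × 0.583 + 0.028 = 0.034996.
u_2 = 0.034996 × 0.583 + 0.028 = 0.048403.
u_3 = 0.048403 × 0.583 + 0.028 = 0.056219.

Unemployment rate after three quarters ≈ 5.62%.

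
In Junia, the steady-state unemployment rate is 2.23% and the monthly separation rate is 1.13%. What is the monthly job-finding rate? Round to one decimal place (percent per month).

From u* = s/(s+f): f = s·(1−u)/u.
f = 1.13 × (1 − 0.0223) / 0.0223 = 1.1048 / 0.0223 ≈ 49.5% per month.

Job-finding rate ≈ 49.5% per month.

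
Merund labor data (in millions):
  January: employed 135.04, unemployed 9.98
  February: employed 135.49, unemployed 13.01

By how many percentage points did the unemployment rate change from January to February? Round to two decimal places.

January: labor force = 135.04 + 9.98 = 145.02; u = 9.98/145.02 = 6.88%.
February: labor force = 135.49 + 13.01 = 148.50; u = 13.01/148.50 = 8.76%.
Change = 8.76% − 6.88% = +1.88 pp.

The unemployment rate changed by +1.88 percentage points.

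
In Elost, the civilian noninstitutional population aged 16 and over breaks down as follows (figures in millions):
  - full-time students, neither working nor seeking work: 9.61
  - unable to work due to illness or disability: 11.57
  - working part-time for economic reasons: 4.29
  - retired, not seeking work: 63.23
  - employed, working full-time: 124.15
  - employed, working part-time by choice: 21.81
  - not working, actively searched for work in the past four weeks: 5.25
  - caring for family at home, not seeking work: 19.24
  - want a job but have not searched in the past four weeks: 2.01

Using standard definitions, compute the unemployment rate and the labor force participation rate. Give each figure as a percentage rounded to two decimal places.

Unemployment rate ≈ 3.38%; labor force participation rate ≈ 59.54%.

Employed = 4.29 + 124.15 + 21.81 = 150.25 million (anyone who worked, including part-time for economic reasons, counts as employed).
Unemployed = 5.25 million.
Labor force = 150.25 + 5.25 = 155.50 million.
Not in labor force = 9.61 + 11.57 + 63.23 + 19.24 + 2.01 = 105.66 million (those not working and not actively searching are outside the labor force — including those who want a job but have given up searching).
Civilian working-age population = 155.50 + 105.66 = 261.16 million.
Unemployment rate = 5.25 / 155.50 = 3.38%.
Labor force participation rate = 155.50 / 261.16 = 59.54%.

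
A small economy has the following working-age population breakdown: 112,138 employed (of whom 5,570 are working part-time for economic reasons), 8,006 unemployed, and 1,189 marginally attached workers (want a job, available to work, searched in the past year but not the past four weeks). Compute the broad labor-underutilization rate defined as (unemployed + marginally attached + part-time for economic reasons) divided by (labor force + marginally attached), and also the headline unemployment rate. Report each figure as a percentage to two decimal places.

Labor force = 112,138 + 8,006 = 120,144.
Numerator = 8,006 + 1,189 + 5,570 = 14,765.
Denominator = 120,144 + 1,189 = 121,333.
Broad rate = 14,765 / 121,333 = 12.17%.
Headline unemployment rate = 8,006 / 120,144 = 6.66%.

Broad underutilization rate ≈ 12.17%; headline unemployment rate ≈ 6.66%.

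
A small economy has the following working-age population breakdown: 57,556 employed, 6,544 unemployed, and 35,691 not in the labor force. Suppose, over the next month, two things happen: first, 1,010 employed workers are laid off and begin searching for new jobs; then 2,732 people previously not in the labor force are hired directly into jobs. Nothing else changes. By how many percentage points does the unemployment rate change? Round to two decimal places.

Initially, labor force = 57,556 + 6,544 = 64,100, so u = 6,544/64,100 = 10.21%.
After the first change, employed falls and unemployed rises by 1,010; labor force unchanged → E = 56,546, U = 7,554, labor force = 64,100.
After the second change, employed and labor force both rise by 2,732; unemployed unchanged → E = 59,278, U = 7,554, labor force = 66,832.
New unemployment rate = 7,554 / 66,832 = 11.30%.
Change = 11.30% − 10.21% = +1.09 percentage points.

The unemployment rate changes by +1.09 percentage points.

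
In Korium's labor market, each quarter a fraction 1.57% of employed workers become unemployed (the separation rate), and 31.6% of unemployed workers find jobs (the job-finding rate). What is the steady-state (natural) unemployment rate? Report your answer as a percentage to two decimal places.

At steady state the flows balance: s·E = f·U, so U/(E+U) = s/(s+f).
u* = 1.57 / (1.57 + 31.6) = 1.57 / 33.17 = 4.73%.

Steady-state unemployment rate ≈ 4.73%.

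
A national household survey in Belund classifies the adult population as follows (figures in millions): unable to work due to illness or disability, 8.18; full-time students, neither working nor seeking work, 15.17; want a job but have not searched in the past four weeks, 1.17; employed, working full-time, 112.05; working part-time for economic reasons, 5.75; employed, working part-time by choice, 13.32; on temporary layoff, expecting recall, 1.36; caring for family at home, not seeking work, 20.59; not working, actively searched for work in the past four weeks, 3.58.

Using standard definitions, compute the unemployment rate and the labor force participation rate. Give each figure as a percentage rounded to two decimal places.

Unemployment rate ≈ 3.63%; labor force participation rate ≈ 75.10%.

Employed = 112.05 + 5.75 + 13.32 = 131.12 million (anyone who worked, including part-time for economic reasons, counts as employed).
Unemployed = 1.36 + 3.58 = 4.94 million (jobless and actively searching, or on temporary layoff).
Labor force = 131.12 + 4.94 = 136.06 million.
Not in labor force = 8.18 + 15.17 + 1.17 + 20.59 = 45.11 million (those not working and not actively searching are outside the labor force — including those who want a job but have given up searching).
Civilian working-age population = 136.06 + 45.11 = 181.17 million.
Unemployment rate = 4.94 / 136.06 = 3.63%.
Labor force participation rate = 136.06 / 181.17 = 75.10%.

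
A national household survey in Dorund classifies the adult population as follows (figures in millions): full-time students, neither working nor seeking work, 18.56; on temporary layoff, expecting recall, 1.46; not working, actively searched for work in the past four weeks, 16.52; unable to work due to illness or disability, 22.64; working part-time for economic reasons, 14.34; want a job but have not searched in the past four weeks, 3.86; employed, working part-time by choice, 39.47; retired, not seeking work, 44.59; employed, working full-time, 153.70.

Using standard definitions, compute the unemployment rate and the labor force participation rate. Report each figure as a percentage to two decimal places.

Employed = 14.34 + 39.47 + 153.70 = 207.51 million (anyone who worked, including part-time for economic reasons, counts as employed).
Unemployed = 1.46 + 16.52 = 17.98 million (jobless and actively searching, or on temporary layoff).
Labor force = 207.51 + 17.98 = 225.49 million.
Not in labor force = 18.56 + 22.64 + 3.86 + 44.59 = 89.65 million (those not working and not actively searching are outside the labor force — including those who want a job but have given up searching).
Civilian working-age population = 225.49 + 89.65 = 315.14 million.
Unemployment rate = 17.98 / 225.49 = 7.97%.
Labor force participation rate = 225.49 / 315.14 = 71.55%.

Unemployment rate ≈ 7.97%; labor force participation rate ≈ 71.55%.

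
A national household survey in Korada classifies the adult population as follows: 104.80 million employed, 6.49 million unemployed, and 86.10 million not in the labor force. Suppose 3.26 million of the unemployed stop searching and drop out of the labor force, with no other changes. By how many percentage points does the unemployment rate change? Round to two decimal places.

The unemployment rate changes by −2.84 percentage points.

Initially, labor force = 104.80 + 6.49 = 111.29 million, so u = 6.49/111.29 = 5.83%.
After the change, unemployed and labor force both fall by 3.26 → E = 104.80, U = 3.23, labor force = 108.03 million.
New unemployment rate = 3.23 / 108.03 = 2.99%.
Change = 2.99% − 5.83% = −2.84 percentage points.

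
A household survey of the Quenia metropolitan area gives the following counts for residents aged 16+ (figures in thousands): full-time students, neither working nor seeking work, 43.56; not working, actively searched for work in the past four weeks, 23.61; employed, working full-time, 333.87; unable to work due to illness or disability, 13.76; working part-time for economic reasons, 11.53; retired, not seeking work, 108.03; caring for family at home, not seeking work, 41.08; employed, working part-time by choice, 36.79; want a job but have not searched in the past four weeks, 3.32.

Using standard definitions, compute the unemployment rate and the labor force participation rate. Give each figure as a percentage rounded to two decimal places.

Employed = 333.87 + 11.53 + 36.79 = 382.19 thousand (anyone who worked, including part-time for economic reasons, counts as employed).
Unemployed = 23.61 thousand.
Labor force = 382.19 + 23.61 = 405.80 thousand.
Not in labor force = 43.56 + 13.76 + 108.03 + 41.08 + 3.32 = 209.75 thousand (those not working and not actively searching are outside the labor force — including those who want a job but have given up searching).
Civilian working-age population = 405.80 + 209.75 = 615.55 thousand.
Unemployment rate = 23.61 / 405.80 = 5.82%.
Labor force participation rate = 405.80 / 615.55 = 65.92%.

Unemployment rate ≈ 5.82%; labor force participation rate ≈ 65.92%.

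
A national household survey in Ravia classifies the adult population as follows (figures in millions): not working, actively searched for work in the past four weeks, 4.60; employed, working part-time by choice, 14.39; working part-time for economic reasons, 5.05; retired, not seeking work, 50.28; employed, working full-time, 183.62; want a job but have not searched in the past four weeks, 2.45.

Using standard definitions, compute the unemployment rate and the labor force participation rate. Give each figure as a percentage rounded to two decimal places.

Employed = 14.39 + 5.05 + 183.62 = 203.06 million (anyone who worked, including part-time for economic reasons, counts as employed).
Unemployed = 4.60 million.
Labor force = 203.06 + 4.60 = 207.66 million.
Not in labor force = 50.28 + 2.45 = 52.73 million (those not working and not actively searching are outside the labor force — including those who want a job but have given up searching).
Civilian working-age population = 207.66 + 52.73 = 260.39 million.
Unemployment rate = 4.60 / 207.66 = 2.22%.
Labor force participation rate = 207.66 / 260.39 = 79.75%.

Unemployment rate ≈ 2.22%; labor force participation rate ≈ 79.75%.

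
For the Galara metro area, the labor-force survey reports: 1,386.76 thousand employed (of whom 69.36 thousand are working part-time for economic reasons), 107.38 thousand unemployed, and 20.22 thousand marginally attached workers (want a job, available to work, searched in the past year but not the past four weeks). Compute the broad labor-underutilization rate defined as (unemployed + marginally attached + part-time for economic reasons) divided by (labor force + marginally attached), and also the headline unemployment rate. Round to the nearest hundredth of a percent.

Broad underutilization rate ≈ 13.01%; headline unemployment rate ≈ 7.19%.

Labor force = 1,386.76 + 107.38 = 1,494.14 thousand.
Numerator = 107.38 + 20.22 + 69.36 = 196.96 thousand.
Denominator = 1,494.14 + 20.22 = 1,514.36 thousand.
Broad rate = 196.96 / 1,514.36 = 13.01%.
Headline unemployment rate = 107.38 / 1,494.14 = 7.19%.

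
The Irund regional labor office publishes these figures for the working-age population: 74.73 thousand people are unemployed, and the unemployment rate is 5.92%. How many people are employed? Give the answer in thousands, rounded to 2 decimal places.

Labor force = U / u = 74.73 / 0.0592 ≈ 1,262.33 thousand.
Employed = labor force − unemployed = 1,262.33 − 74.73 = 1,187.60 thousand.

About 1,187.60 thousand are employed.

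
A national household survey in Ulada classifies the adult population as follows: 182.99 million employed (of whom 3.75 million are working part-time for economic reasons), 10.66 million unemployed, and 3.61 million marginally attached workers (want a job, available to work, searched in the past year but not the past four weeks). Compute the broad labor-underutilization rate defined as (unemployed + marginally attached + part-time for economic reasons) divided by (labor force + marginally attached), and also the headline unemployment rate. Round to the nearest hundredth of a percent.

Labor force = 182.99 + 10.66 = 193.65 million.
Numerator = 10.66 + 3.61 + 3.75 = 18.02 million.
Denominator = 193.65 + 3.61 = 197.26 million.
Broad rate = 18.02 / 197.26 = 9.14%.
Headline unemployment rate = 10.66 / 193.65 = 5.50%.

Broad underutilization rate ≈ 9.14%; headline unemployment rate ≈ 5.50%.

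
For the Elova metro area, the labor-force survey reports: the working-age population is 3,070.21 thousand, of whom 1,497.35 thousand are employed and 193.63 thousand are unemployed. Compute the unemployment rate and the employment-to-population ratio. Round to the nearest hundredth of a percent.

Unemployment rate ≈ 11.45%; employment-population ratio ≈ 48.77%.

Labor force = employed + unemployed = 1,497.35 + 193.63 = 1,690.98 thousand.
Unemployment rate = 193.63 / 1,690.98 = 11.45%.
Employment-population ratio = 1,497.35 / 3,070.21 = 48.77%.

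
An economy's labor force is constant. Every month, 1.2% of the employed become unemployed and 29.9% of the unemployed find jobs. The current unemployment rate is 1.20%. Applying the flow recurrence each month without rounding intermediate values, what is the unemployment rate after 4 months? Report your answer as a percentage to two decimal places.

Unemployment rate after four months ≈ 3.26%.

With a fixed labor force, u_{t+1} = u_t + s·(1−u_t) − f·u_t = u_t·(1−s−f) + s.
Here 1−s−f = 0.689 and s = 0.012.
u_1 = 0.012000 × 0.689 + 0.012 = 0.020268.
u_2 = 0.020268 × 0.689 + 0.012 = 0.025965.
u_3 = 0.025965 × 0.689 + 0.012 = 0.029890.
u_4 = 0.029890 × 0.689 + 0.012 = 0.032594.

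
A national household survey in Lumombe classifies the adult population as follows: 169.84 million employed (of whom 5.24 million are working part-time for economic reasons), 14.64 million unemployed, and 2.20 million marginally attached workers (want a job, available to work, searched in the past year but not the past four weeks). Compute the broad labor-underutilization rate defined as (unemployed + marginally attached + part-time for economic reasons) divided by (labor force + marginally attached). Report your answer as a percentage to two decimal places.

Broad underutilization rate ≈ 11.83%.

Labor force = 169.84 + 14.64 = 184.48 million.
Numerator = 14.64 + 2.20 + 5.24 = 22.08 million.
Denominator = 184.48 + 2.20 = 186.68 million.
Broad rate = 22.08 / 186.68 = 11.83%.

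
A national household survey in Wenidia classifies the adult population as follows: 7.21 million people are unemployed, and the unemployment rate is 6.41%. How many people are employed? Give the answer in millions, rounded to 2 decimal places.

Labor force = U / u = 7.21 / 0.0641 ≈ 112.48 million.
Employed = labor force − unemployed = 112.48 − 7.21 = 105.27 million.

About 105.27 million are employed.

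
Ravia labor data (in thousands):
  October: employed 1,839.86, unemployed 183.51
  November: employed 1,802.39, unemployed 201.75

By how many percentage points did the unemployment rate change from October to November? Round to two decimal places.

The unemployment rate changed by +1.00 percentage points.

October: labor force = 1,839.86 + 183.51 = 2,023.37; u = 183.51/2,023.37 = 9.07%.
November: labor force = 1,802.39 + 201.75 = 2,004.14; u = 201.75/2,004.14 = 10.07%.
Change = 10.07% − 9.07% = +1.00 pp.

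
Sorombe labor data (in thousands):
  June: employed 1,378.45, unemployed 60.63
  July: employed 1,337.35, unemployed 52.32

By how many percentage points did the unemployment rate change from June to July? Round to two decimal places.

June: labor force = 1,378.45 + 60.63 = 1,439.08; u = 60.63/1,439.08 = 4.21%.
July: labor force = 1,337.35 + 52.32 = 1,389.67; u = 52.32/1,389.67 = 3.76%.
Change = 3.76% − 4.21% = −0.45 pp.

The unemployment rate changed by −0.45 percentage points.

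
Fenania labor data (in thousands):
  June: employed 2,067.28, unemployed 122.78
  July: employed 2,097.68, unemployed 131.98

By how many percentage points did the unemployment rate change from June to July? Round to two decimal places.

June: labor force = 2,067.28 + 122.78 = 2,190.06; u = 122.78/2,190.06 = 5.61%.
July: labor force = 2,097.68 + 131.98 = 2,229.66; u = 131.98/2,229.66 = 5.92%.
Change = 5.92% − 5.61% = +0.31 pp.

The unemployment rate changed by +0.31 percentage points.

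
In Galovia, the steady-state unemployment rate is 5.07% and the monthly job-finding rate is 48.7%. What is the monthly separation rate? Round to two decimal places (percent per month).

Separation rate ≈ 2.60% per month.

From u* = s/(s+f): s = u·f/(1−u).
s = 0.0507 × 48.7 / (1 − 0.0507) = 2.4691 / 0.9493 ≈ 2.60% per month.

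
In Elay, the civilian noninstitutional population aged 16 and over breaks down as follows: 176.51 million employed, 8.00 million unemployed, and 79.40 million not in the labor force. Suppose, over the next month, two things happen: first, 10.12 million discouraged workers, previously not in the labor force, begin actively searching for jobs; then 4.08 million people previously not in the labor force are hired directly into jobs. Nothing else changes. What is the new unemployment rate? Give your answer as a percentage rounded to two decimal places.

Initially, labor force = 176.51 + 8.00 = 184.51 million, so u = 8.00/184.51 = 4.34%.
After the first change, unemployed and labor force both rise by 10.12 → E = 176.51, U = 18.12, labor force = 194.63 million.
After the second change, employed and labor force both rise by 4.08; unemployed unchanged → E = 180.59, U = 18.12, labor force = 198.71 million.
New unemployment rate = 18.12 / 198.71 = 9.12%.

New unemployment rate ≈ 9.12%.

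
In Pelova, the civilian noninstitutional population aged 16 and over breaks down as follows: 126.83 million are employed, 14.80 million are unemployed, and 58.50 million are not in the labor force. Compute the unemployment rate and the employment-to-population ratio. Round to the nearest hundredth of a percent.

Labor force = employed + unemployed = 126.83 + 14.80 = 141.63 million.
Working-age population = 141.63 + 58.50 = 200.13 million.
Unemployment rate = 14.80 / 141.63 = 10.45%.
Employment-population ratio = 126.83 / 200.13 = 63.37%.

Unemployment rate ≈ 10.45%; employment-population ratio ≈ 63.37%.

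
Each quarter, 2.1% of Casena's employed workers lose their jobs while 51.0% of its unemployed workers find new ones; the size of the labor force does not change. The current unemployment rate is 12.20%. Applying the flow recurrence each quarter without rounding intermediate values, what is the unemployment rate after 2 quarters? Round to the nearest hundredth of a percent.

Unemployment rate after two quarters ≈ 5.77%.

With a fixed labor force, u_{t+1} = u_t + s·(1−u_t) − f·u_t = u_t·(1−s−f) + s.
Here 1−s−f = 0.469 and s = 0.021.
u_1 = 0.122000 × 0.469 + 0.021 = 0.078218.
u_2 = 0.078218 × 0.469 + 0.021 = 0.057684.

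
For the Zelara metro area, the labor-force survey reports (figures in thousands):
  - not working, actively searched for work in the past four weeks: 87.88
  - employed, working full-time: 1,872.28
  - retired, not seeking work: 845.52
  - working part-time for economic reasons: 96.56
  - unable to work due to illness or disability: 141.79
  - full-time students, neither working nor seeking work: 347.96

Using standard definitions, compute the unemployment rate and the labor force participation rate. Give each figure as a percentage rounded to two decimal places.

Employed = 1,872.28 + 96.56 = 1,968.84 thousand (anyone who worked, including part-time for economic reasons, counts as employed).
Unemployed = 87.88 thousand.
Labor force = 1,968.84 + 87.88 = 2,056.72 thousand.
Not in labor force = 845.52 + 141.79 + 347.96 = 1,335.27 thousand (those not working and not actively searching are outside the labor force).
Civilian working-age population = 2,056.72 + 1,335.27 = 3,391.99 thousand.
Unemployment rate = 87.88 / 2,056.72 = 4.27%.
Labor force participation rate = 2,056.72 / 3,391.99 = 60.63%.

Unemployment rate ≈ 4.27%; labor force participation rate ≈ 60.63%.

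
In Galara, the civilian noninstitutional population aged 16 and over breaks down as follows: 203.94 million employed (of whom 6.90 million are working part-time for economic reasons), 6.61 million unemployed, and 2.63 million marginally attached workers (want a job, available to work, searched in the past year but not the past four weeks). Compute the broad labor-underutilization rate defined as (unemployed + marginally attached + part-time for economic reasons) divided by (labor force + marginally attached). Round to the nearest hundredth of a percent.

Labor force = 203.94 + 6.61 = 210.55 million.
Numerator = 6.61 + 2.63 + 6.90 = 16.14 million.
Denominator = 210.55 + 2.63 = 213.18 million.
Broad rate = 16.14 / 213.18 = 7.57%.

Broad underutilization rate ≈ 7.57%.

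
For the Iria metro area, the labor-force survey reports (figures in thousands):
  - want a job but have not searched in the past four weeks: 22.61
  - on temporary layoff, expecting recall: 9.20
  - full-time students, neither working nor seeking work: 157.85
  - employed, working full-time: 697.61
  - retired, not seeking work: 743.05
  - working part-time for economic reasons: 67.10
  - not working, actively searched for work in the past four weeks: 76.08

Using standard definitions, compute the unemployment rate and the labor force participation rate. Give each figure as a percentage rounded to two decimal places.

Unemployment rate ≈ 10.03%; labor force participation rate ≈ 47.93%.

Employed = 697.61 + 67.10 = 764.71 thousand (anyone who worked, including part-time for economic reasons, counts as employed).
Unemployed = 9.20 + 76.08 = 85.28 thousand (jobless and actively searching, or on temporary layoff).
Labor force = 764.71 + 85.28 = 849.99 thousand.
Not in labor force = 22.61 + 157.85 + 743.05 = 923.51 thousand (those not working and not actively searching are outside the labor force — including those who want a job but have given up searching).
Civilian working-age population = 849.99 + 923.51 = 1,773.50 thousand.
Unemployment rate = 85.28 / 849.99 = 10.03%.
Labor force participation rate = 849.99 / 1,773.50 = 47.93%.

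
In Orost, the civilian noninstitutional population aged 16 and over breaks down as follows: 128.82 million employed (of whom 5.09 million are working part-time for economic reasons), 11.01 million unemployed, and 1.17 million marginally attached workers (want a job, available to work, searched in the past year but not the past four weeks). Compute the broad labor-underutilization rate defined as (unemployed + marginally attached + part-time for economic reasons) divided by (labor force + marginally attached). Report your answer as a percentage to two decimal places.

Broad underutilization rate ≈ 12.25%.

Labor force = 128.82 + 11.01 = 139.83 million.
Numerator = 11.01 + 1.17 + 5.09 = 17.27 million.
Denominator = 139.83 + 1.17 = 141.00 million.
Broad rate = 17.27 / 141.00 = 12.25%.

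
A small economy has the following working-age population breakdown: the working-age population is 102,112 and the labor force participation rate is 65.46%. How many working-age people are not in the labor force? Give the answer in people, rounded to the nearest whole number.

Share not in the labor force = 1 − 0.6546 = 0.3454.
Not in labor force = 0.3454 × 102,112 ≈ 35,269.

About 35,269 are not in the labor force.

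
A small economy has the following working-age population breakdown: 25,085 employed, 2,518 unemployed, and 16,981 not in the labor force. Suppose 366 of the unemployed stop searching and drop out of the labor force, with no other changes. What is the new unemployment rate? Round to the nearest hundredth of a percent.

Initially, labor force = 25,085 + 2,518 = 27,603, so u = 2,518/27,603 = 9.12%.
After the change, unemployed and labor force both fall by 366 → E = 25,085, U = 2,152, labor force = 27,237.
New unemployment rate = 2,152 / 27,237 = 7.90%.

New unemployment rate ≈ 7.90%.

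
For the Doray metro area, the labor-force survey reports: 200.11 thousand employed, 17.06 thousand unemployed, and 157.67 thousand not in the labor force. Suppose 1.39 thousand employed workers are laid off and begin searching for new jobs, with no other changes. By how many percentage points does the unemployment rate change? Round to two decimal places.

Initially, labor force = 200.11 + 17.06 = 217.17 thousand, so u = 17.06/217.17 = 7.86%.
After the change, employed falls and unemployed rises by 1.39; labor force unchanged → E = 198.72, U = 18.45, labor force = 217.17 thousand.
New unemployment rate = 18.45 / 217.17 = 8.50%.
Change = 8.50% − 7.86% = +0.64 percentage points.

The unemployment rate changes by +0.64 percentage points.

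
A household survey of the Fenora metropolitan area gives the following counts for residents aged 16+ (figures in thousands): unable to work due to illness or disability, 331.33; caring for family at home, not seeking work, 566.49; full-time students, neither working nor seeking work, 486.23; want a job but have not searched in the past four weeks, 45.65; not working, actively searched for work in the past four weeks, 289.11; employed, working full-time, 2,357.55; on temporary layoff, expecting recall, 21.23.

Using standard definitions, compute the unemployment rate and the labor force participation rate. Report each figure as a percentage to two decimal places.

Employed = 2,357.55 thousand.
Unemployed = 289.11 + 21.23 = 310.34 thousand (jobless and actively searching, or on temporary layoff).
Labor force = 2,357.55 + 310.34 = 2,667.89 thousand.
Not in labor force = 331.33 + 566.49 + 486.23 + 45.65 = 1,429.70 thousand (those not working and not actively searching are outside the labor force — including those who want a job but have given up searching).
Civilian working-age population = 2,667.89 + 1,429.70 = 4,097.59 thousand.
Unemployment rate = 310.34 / 2,667.89 = 11.63%.
Labor force participation rate = 2,667.89 / 4,097.59 = 65.11%.

Unemployment rate ≈ 11.63%; labor force participation rate ≈ 65.11%.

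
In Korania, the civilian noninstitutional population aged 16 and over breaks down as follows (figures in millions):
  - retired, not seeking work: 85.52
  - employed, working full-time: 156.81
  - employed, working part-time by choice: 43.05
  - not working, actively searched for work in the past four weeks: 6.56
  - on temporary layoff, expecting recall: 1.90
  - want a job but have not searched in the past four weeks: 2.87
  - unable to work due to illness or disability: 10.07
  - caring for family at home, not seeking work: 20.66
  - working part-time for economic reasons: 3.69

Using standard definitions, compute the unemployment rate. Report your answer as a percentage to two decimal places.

Unemployment rate ≈ 3.99%.

Employed = 156.81 + 43.05 + 3.69 = 203.55 million (anyone who worked, including part-time for economic reasons, counts as employed).
Unemployed = 6.56 + 1.90 = 8.46 million (jobless and actively searching, or on temporary layoff).
Labor force = 203.55 + 8.46 = 212.01 million.
Unemployment rate = 8.46 / 212.01 = 3.99%.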